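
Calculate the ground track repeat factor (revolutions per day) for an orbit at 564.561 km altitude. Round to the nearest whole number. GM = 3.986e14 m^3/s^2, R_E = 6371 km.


r = 6.935561e+06 m
T = 2*pi*sqrt(r^3/mu) = 5748.2231 s = 95.8037 min
revs/day = 1440 / 95.8037 = 15.0307
Rounded: 15 revolutions per day

15 revolutions per day


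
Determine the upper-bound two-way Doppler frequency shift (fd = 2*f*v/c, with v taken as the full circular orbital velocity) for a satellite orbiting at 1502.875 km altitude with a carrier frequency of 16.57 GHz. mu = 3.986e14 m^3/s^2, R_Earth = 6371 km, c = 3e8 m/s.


r = 7.873875e+06 m
v = sqrt(mu/r) = 7114.9916 m/s (worst-case radial velocity)
f = 16.57 GHz = 1.657e+10 Hz
fd = 2*f*v/c = 2*1.657e+10*7114.9916/3.0e+08
fd = 785969.4009 Hz

785969.4009 Hz


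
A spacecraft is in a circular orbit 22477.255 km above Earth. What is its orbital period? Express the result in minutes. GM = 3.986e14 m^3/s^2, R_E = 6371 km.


r = 28848.2550 km = 2.8848255e+07 m
T = 2*pi*sqrt(r^3/mu) = 2*pi*sqrt(2.4008147e+22 / 3.986e14)
T = 48763.0143 s = 812.7169 min

812.7169 minutes


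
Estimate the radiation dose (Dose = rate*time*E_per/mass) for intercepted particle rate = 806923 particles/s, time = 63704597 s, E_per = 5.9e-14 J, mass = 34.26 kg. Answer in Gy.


Total energy deposited = rate * time * E_per
  = 806923 * 63704597 * 5.9e-14 = 3.0329 J
Dose = E_total / mass = 3.0329 / 34.26
Dose = 0.08852532 Gy

0.0885 Gy


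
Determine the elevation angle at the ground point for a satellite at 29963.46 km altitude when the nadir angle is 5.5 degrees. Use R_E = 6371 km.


r = R_E + alt = 36334.4600 km
Law of sines in the satellite / Earth-center / ground-point triangle:
  sin(nadir)/R_E = sin(90 + el)/r  =>  cos(el) = (r/R_E)*sin(nadir)
cos(el) = (36334.4600 / 6371.0000) * sin(5.5 deg) = 0.5466181
el = arccos(0.5466181) = 56.8647 deg
(Earth-central angle = 90 - nadir - el = 27.6353 deg)

56.8647 degrees


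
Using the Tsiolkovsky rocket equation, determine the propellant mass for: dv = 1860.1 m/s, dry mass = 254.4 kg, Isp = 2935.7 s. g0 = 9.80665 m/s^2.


ve = Isp * g0 = 2935.7 * 9.80665 = 28789.382405 m/s
mass ratio = exp(dv/ve) = exp(1860.1/28789.382405) = 1.06674358
m_prop = m_dry * (mr - 1) = 254.4 * (1.06674358 - 1)
m_prop = 16.9796 kg

16.9796 kg


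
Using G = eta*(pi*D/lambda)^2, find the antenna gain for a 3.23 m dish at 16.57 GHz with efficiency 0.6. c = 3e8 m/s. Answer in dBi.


lambda = c/f = 3e8 / 1.657e+10 = 0.01810501 m
G = eta*(pi*D/lambda)^2 = 0.6*(pi*3.23/0.01810501)^2
G = 188477.0813 (linear)
G = 10*log10(188477.0813) = 52.7526 dBi

52.7526 dBi


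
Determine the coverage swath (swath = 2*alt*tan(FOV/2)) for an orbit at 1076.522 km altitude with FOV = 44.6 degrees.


FOV = 44.6 deg = 0.7784168 rad
swath = 2 * alt * tan(FOV/2) = 2 * 1076.522 * tan(0.3892084)
swath = 2 * 1076.522 * 0.4101299
swath = 883.0277 km

883.0277 km


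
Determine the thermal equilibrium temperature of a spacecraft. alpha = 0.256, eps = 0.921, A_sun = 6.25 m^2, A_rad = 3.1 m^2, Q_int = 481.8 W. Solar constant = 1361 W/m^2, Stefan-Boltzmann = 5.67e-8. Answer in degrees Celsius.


Numerator = alpha*S*A_sun + Q_int = 0.256*1361*6.25 + 481.8 = 2659.4000 W
Denominator = eps*sigma*A_rad = 0.921*5.67e-8*3.1 = 1.6188417e-07 W/K^4
T^4 = 1.6427795e+10 K^4
T = 358.0097 K = 84.8597 C

84.8597 degrees Celsius


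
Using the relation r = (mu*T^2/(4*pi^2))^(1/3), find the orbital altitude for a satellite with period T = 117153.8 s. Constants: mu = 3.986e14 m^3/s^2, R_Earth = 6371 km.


T = 117153.8 s
r = (mu*T^2/(4*pi^2))^(1/3) = (3.986e14 * 117153.8^2 / (4*pi^2))^(1/3)
r = 5.1748382e+07 m = 51748.3817 km
alt = r - R_E = 51748.3817 - 6371 = 45377.3817 km

45377.3817 km


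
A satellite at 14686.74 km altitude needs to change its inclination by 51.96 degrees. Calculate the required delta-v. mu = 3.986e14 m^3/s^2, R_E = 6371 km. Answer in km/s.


r = 21057.7400 km = 2.105774e+07 m
V = sqrt(mu/r) = 4350.7364 m/s
di = 51.96 deg = 0.9068731 rad
dV = 2*V*sin(di/2) = 2*4350.7364*sin(0.4534365)
dV = 3811.7444 m/s = 3.8117 km/s

3.8117 km/s


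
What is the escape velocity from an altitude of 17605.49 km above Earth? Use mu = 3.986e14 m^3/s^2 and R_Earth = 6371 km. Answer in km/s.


r = 6371.0 + 17605.49 = 23976.4900 km = 2.397649e+07 m
v_esc = sqrt(2*mu/r) = sqrt(2*3.986e14 / 2.397649e+07)
v_esc = 5766.2151 m/s = 5.7662 km/s

5.7662 km/s


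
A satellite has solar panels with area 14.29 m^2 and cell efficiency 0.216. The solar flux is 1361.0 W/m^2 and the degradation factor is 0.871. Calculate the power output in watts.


P = area * eta * S * degradation
P = 14.29 * 0.216 * 1361.0 * 0.871
P = 3658.9987 W

3658.9987 W


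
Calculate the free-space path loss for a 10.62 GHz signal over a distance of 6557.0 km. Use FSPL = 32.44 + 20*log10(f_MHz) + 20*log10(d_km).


f = 10.62 GHz = 10620.0000 MHz
d = 6557.0 km
FSPL = 32.44 + 20*log10(10620.0000) + 20*log10(6557.0)
FSPL = 32.44 + 80.5225 + 76.3341
FSPL = 189.2966 dB

189.2966 dB


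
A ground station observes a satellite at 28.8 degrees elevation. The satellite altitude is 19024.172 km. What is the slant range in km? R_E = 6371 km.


h = 19024.172 km, el = 28.8 deg
d = -R_E*sin(el) + sqrt((R_E*sin(el))^2 + 2*R_E*h + h^2)
d = -6371.0000*sin(0.5026548) + sqrt((6371.0000*0.4817537)^2 + 2*6371.0000*19024.172 + 19024.172^2)
d = 21704.6334 km

21704.6334 km


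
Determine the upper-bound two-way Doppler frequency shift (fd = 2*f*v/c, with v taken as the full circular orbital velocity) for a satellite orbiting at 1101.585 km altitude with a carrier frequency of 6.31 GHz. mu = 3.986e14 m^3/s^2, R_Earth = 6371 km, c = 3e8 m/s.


r = 7.472585e+06 m
v = sqrt(mu/r) = 7303.5367 m/s (worst-case radial velocity)
f = 6.31 GHz = 6.31e+09 Hz
fd = 2*f*v/c = 2*6.31e+09*7303.5367/3.0e+08
fd = 307235.4434 Hz

307235.4434 Hz


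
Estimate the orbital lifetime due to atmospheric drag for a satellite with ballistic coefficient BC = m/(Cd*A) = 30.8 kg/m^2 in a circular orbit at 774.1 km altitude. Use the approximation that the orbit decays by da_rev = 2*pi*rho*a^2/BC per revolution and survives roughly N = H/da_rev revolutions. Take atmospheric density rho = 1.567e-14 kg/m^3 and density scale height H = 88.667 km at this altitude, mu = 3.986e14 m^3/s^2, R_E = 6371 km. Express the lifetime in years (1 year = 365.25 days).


a = R_E + alt = 7145.1000 km = 7.1451e+06 m
da_rev = 2*pi*rho*a^2/BC = 2*pi*1.567e-14*(7.1451e+06)^2/30.8 = 0.163197977 m per revolution
N = H/da_rev = 88667.0000 m / 0.163197977 m = 543309.4307 revolutions
P = 2*pi*sqrt(a^3/mu) = 6010.6811 s
lifetime = N*P = 543309.4307 * 6010.6811 = 3.2656597e+09 s = 37796.9877 days
years = 37796.9877 / 365.25 = 103.4825 years

103.4825 years


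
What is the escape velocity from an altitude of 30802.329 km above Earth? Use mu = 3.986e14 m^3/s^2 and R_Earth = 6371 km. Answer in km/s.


r = 6371.0 + 30802.329 = 37173.3290 km = 3.7173329e+07 m
v_esc = sqrt(2*mu/r) = sqrt(2*3.986e14 / 3.7173329e+07)
v_esc = 4630.9268 m/s = 4.6309 km/s

4.6309 km/s


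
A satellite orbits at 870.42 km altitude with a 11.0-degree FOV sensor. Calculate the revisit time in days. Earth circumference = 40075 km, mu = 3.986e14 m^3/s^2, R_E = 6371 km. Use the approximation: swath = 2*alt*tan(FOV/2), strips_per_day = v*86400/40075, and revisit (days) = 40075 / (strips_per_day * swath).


swath = 2*870.42*tan(0.09599311) = 167.6238 km
v = sqrt(mu/r) = 7419.1949 m/s = 7.4192 km/s
strips/day = v*86400/40075 = 7.4192*86400/40075 = 15.9955
coverage/day = strips * swath = 15.9955 * 167.6238 = 2681.2218 km
revisit = 40075 / 2681.2218 = 14.9465 days

14.9465 days


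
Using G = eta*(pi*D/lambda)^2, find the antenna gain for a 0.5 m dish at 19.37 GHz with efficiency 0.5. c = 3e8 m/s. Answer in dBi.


lambda = c/f = 3e8 / 1.937e+10 = 0.01548787 m
G = eta*(pi*D/lambda)^2 = 0.5*(pi*0.5/0.01548787)^2
G = 5143.1180 (linear)
G = 10*log10(5143.1180) = 37.1123 dBi

37.1123 dBi


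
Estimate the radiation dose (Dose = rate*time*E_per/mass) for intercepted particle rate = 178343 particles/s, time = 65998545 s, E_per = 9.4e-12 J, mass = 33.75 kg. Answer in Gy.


Total energy deposited = rate * time * E_per
  = 178343 * 65998545 * 9.4e-12 = 110.6416 J
Dose = E_total / mass = 110.6416 / 33.75
Dose = 3.2783 Gy

3.2783 Gy


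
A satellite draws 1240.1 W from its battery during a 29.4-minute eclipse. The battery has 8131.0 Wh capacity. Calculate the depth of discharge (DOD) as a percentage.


E_used = P * t / 60 = 1240.1 * 29.4 / 60 = 607.6490 Wh
DOD = E_used / E_total * 100 = 607.6490 / 8131.0 * 100
DOD = 7.4732 %

7.4732 %


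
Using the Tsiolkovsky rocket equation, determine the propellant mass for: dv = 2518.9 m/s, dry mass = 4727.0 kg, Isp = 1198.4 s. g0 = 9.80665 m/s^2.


ve = Isp * g0 = 1198.4 * 9.80665 = 11752.289360 m/s
mass ratio = exp(dv/ve) = exp(2518.9/11752.289360) = 1.23903482
m_prop = m_dry * (mr - 1) = 4727.0 * (1.23903482 - 1)
m_prop = 1129.9176 kg

1129.9176 kg


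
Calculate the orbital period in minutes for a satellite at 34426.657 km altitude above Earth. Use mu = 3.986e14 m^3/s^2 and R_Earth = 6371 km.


r = 40797.6570 km = 4.0797657e+07 m
T = 2*pi*sqrt(r^3/mu) = 2*pi*sqrt(6.7905612e+22 / 3.986e14)
T = 82009.4794 s = 1366.8247 min

1366.8247 minutes


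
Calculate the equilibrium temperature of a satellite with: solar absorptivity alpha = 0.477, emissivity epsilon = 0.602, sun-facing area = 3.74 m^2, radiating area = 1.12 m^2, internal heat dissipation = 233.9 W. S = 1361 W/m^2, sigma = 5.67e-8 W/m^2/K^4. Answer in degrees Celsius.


Numerator = alpha*S*A_sun + Q_int = 0.477*1361*3.74 + 233.9 = 2661.8968 W
Denominator = eps*sigma*A_rad = 0.602*5.67e-8*1.12 = 3.8229408e-08 W/K^4
T^4 = 6.9629558e+10 K^4
T = 513.6868 K = 240.5368 C

240.5368 degrees Celsius


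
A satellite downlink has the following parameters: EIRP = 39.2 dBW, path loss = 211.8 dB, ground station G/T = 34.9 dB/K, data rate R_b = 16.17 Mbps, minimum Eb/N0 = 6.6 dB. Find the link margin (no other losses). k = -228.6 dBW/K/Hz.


C/N0 = EIRP - FSPL + G/T - k = 39.2 - 211.8 + 34.9 - (-228.6)
C/N0 = 90.9000 dB-Hz
R_b = 16.17 Mbps = 1.617e+07 bps -> 10*log10(R_b) = 72.0871 dB-Hz
Eb/N0 = C/N0 - 10*log10(R_b) = 90.9000 - 72.0871 = 18.8129 dB
Margin = Eb/N0 - Eb/N0_req = 18.8129 - 6.6 = 12.2129 dB (link closes)

12.2129 dB


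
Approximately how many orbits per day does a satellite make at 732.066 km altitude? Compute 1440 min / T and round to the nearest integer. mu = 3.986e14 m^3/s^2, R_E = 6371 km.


r = 7.103066e+06 m
T = 2*pi*sqrt(r^3/mu) = 5957.7187 s = 99.2953 min
revs/day = 1440 / 99.2953 = 14.5022
Rounded: 15 revolutions per day

15 revolutions per day


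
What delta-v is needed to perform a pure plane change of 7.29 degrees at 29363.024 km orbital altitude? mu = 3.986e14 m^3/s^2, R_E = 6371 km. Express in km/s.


r = 35734.0240 km = 3.5734024e+07 m
V = sqrt(mu/r) = 3339.8556 m/s
di = 7.29 deg = 0.1272345 rad
dV = 2*V*sin(di/2) = 2*3339.8556*sin(0.06361725)
dV = 424.6583 m/s = 0.4246583 km/s

0.4247 km/s


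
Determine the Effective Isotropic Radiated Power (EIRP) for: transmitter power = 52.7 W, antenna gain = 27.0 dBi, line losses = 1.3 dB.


Pt = 52.7 W = 17.2181 dBW
EIRP = Pt_dBW + Gt - losses = 17.2181 + 27.0 - 1.3 = 42.9181 dBW

42.9181 dBW


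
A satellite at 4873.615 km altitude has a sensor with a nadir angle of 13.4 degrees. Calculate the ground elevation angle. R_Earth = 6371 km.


r = R_E + alt = 11244.6150 km
Law of sines in the satellite / Earth-center / ground-point triangle:
  sin(nadir)/R_E = sin(90 + el)/r  =>  cos(el) = (r/R_E)*sin(nadir)
cos(el) = (11244.6150 / 6371.0000) * sin(13.4 deg) = 0.4090278
el = arccos(0.4090278) = 65.8562 deg
(Earth-central angle = 90 - nadir - el = 10.7438 deg)

65.8562 degrees


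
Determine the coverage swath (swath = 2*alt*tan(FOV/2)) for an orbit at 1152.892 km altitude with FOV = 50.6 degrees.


FOV = 50.6 deg = 0.8831366 rad
swath = 2 * alt * tan(FOV/2) = 2 * 1152.892 * tan(0.4415683)
swath = 2 * 1152.892 * 0.4726978
swath = 1089.9391 km

1089.9391 km


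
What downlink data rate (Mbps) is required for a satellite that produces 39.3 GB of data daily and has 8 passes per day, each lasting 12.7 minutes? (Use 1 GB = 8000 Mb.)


total contact time = 8 * 12.7 * 60 = 6096.0000 s
data = 39.3 GB = 314400.0000 Mb
rate = 314400.0000 / 6096.0000 = 51.5748 Mbps

51.5748 Mbps


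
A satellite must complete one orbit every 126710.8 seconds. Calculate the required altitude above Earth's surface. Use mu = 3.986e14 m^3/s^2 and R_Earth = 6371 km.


T = 126710.8 s
r = (mu*T^2/(4*pi^2))^(1/3) = (3.986e14 * 126710.8^2 / (4*pi^2))^(1/3)
r = 5.4525745e+07 m = 54525.7450 km
alt = r - R_E = 54525.7450 - 6371 = 48154.7450 km

48154.7450 km


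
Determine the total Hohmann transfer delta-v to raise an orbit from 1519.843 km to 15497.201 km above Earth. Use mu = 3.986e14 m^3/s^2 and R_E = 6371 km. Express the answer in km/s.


r1 = 7890.8430 km = 7.890843e+06 m
r2 = 21868.2010 km = 2.1868201e+07 m
dv1 = sqrt(mu/r1)*(sqrt(2*r2/(r1+r2)) - 1) = 1508.9261 m/s
dv2 = sqrt(mu/r2)*(1 - sqrt(2*r1/(r1+r2))) = 1160.2919 m/s
total dv = |dv1| + |dv2| = 1508.9261 + 1160.2919 = 2669.2180 m/s = 2.6692 km/s

2.6692 km/s


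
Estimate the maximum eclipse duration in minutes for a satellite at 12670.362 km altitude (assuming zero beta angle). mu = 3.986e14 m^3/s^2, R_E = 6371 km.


r = 19041.3620 km
T = 435.8198 min
Eclipse fraction = arcsin(R_E/r)/pi = arcsin(6371.0000/19041.3620)/pi
= arcsin(0.3345874)/pi = 0.1085969
Eclipse duration = 0.1085969 * 435.8198 = 47.3287 min

47.3287 minutes


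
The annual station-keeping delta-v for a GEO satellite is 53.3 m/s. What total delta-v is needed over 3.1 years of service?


dV = rate * years = 53.3 * 3.1
dV = 165.2300 m/s

165.2300 m/s


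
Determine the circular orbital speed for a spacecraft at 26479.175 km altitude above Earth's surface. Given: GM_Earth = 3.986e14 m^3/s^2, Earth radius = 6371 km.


r = R_E + alt = 6371.0 + 26479.175 = 32850.1750 km = 3.2850175e+07 m
v = sqrt(mu/r) = sqrt(3.986e14 / 3.2850175e+07) = 3483.3716 m/s = 3.4834 km/s

3.4834 km/s


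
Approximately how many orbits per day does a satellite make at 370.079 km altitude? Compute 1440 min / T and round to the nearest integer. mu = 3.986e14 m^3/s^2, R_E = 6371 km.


r = 6.741079e+06 m
T = 2*pi*sqrt(r^3/mu) = 5508.1448 s = 91.8024 min
revs/day = 1440 / 91.8024 = 15.6859
Rounded: 16 revolutions per day

16 revolutions per day


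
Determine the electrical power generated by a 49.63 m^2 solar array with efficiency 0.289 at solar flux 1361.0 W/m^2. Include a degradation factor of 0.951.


P = area * eta * S * degradation
P = 49.63 * 0.289 * 1361.0 * 0.951
P = 18564.3933 W

18564.3933 W


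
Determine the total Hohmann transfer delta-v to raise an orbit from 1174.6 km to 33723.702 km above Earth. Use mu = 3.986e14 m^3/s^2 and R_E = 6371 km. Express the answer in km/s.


r1 = 7545.6000 km = 7.5456e+06 m
r2 = 40094.7020 km = 4.0094702e+07 m
dv1 = sqrt(mu/r1)*(sqrt(2*r2/(r1+r2)) - 1) = 2161.4796 m/s
dv2 = sqrt(mu/r2)*(1 - sqrt(2*r1/(r1+r2))) = 1378.4114 m/s
total dv = |dv1| + |dv2| = 2161.4796 + 1378.4114 = 3539.8910 m/s = 3.5399 km/s

3.5399 km/s


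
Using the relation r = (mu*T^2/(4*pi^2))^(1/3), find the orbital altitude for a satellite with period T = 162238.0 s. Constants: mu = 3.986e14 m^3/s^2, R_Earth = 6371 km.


T = 162238.0 s
r = (mu*T^2/(4*pi^2))^(1/3) = (3.986e14 * 162238.0^2 / (4*pi^2))^(1/3)
r = 6.4292588e+07 m = 64292.5881 km
alt = r - R_E = 64292.5881 - 6371 = 57921.5881 km

57921.5881 km


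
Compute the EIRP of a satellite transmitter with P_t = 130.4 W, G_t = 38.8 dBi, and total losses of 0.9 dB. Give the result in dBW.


Pt = 130.4 W = 21.1528 dBW
EIRP = Pt_dBW + Gt - losses = 21.1528 + 38.8 - 0.9 = 59.0528 dBW

59.0528 dBW


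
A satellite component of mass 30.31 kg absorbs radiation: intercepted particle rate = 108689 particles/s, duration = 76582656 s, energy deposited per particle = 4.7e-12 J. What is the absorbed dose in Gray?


Total energy deposited = rate * time * E_per
  = 108689 * 76582656 * 4.7e-12 = 39.1214 J
Dose = E_total / mass = 39.1214 / 30.31
Dose = 1.2907 Gy

1.2907 Gy


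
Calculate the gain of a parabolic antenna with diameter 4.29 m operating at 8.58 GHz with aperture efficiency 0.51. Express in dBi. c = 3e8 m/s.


lambda = c/f = 3e8 / 8.58e+09 = 0.03496503 m
G = eta*(pi*D/lambda)^2 = 0.51*(pi*4.29/0.03496503)^2
G = 75773.3646 (linear)
G = 10*log10(75773.3646) = 48.7952 dBi

48.7952 dBi


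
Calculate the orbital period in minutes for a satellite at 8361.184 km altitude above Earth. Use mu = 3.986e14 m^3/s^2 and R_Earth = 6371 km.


r = 14732.1840 km = 1.4732184e+07 m
T = 2*pi*sqrt(r^3/mu) = 2*pi*sqrt(3.1974326e+21 / 3.986e14)
T = 17795.5708 s = 296.5928 min

296.5928 minutes


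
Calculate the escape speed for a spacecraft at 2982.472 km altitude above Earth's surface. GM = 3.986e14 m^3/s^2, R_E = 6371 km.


r = 6371.0 + 2982.472 = 9353.4720 km = 9.353472e+06 m
v_esc = sqrt(2*mu/r) = sqrt(2*3.986e14 / 9.353472e+06)
v_esc = 9232.0303 m/s = 9.2320 km/s

9.2320 km/s


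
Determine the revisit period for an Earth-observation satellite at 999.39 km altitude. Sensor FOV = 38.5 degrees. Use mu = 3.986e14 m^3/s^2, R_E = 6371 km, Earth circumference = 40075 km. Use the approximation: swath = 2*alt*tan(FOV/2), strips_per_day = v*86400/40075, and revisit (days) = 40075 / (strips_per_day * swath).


swath = 2*999.39*tan(0.3359759) = 698.0052 km
v = sqrt(mu/r) = 7353.9964 m/s = 7.3540 km/s
strips/day = v*86400/40075 = 7.3540*86400/40075 = 15.8549
coverage/day = strips * swath = 15.8549 * 698.0052 = 11066.8060 km
revisit = 40075 / 11066.8060 = 3.6212 days

3.6212 days


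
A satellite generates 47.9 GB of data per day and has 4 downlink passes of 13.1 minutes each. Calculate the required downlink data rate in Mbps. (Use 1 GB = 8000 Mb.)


total contact time = 4 * 13.1 * 60 = 3144.0000 s
data = 47.9 GB = 383200.0000 Mb
rate = 383200.0000 / 3144.0000 = 121.8830 Mbps

121.8830 Mbps


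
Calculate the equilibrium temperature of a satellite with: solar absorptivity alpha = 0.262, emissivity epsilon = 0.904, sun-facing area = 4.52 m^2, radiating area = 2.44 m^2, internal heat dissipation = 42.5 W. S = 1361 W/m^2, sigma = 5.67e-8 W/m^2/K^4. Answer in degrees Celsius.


Numerator = alpha*S*A_sun + Q_int = 0.262*1361*4.52 + 42.5 = 1654.2506 W
Denominator = eps*sigma*A_rad = 0.904*5.67e-8*2.44 = 1.2506659e-07 W/K^4
T^4 = 1.3226959e+10 K^4
T = 339.1291 K = 65.9791 C

65.9791 degrees Celsius


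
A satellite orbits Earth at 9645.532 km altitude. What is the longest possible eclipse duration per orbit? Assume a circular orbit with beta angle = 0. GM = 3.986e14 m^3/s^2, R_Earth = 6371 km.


r = 16016.5320 km
T = 336.2116 min
Eclipse fraction = arcsin(R_E/r)/pi = arcsin(6371.0000/16016.5320)/pi
= arcsin(0.3977765)/pi = 0.1302181
Eclipse duration = 0.1302181 * 336.2116 = 43.7808 min

43.7808 minutes


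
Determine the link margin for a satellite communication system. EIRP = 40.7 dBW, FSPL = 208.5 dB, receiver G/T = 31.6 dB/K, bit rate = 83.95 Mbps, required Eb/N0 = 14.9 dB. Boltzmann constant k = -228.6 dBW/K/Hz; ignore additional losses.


C/N0 = EIRP - FSPL + G/T - k = 40.7 - 208.5 + 31.6 - (-228.6)
C/N0 = 92.4000 dB-Hz
R_b = 83.95 Mbps = 8.395e+07 bps -> 10*log10(R_b) = 79.2402 dB-Hz
Eb/N0 = C/N0 - 10*log10(R_b) = 92.4000 - 79.2402 = 13.1598 dB
Margin = Eb/N0 - Eb/N0_req = 13.1598 - 14.9 = -1.7402 dB (negative margin: link does not close)

-1.7402 dB


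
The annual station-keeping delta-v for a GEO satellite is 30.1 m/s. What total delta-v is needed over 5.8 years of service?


dV = rate * years = 30.1 * 5.8
dV = 174.5800 m/s

174.5800 m/s


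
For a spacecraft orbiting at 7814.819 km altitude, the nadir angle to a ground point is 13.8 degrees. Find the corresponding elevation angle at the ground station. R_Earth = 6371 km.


r = R_E + alt = 14185.8190 km
Law of sines in the satellite / Earth-center / ground-point triangle:
  sin(nadir)/R_E = sin(90 + el)/r  =>  cos(el) = (r/R_E)*sin(nadir)
cos(el) = (14185.8190 / 6371.0000) * sin(13.8 deg) = 0.5311242
el = arccos(0.5311242) = 57.9186 deg
(Earth-central angle = 90 - nadir - el = 18.2814 deg)

57.9186 degrees


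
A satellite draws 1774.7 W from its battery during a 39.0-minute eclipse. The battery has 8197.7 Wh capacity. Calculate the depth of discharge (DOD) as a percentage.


E_used = P * t / 60 = 1774.7 * 39.0 / 60 = 1153.5550 Wh
DOD = E_used / E_total * 100 = 1153.5550 / 8197.7 * 100
DOD = 14.0717 %

14.0717 %


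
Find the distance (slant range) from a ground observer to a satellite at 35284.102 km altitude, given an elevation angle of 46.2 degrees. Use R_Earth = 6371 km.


h = 35284.102 km, el = 46.2 deg
d = -R_E*sin(el) + sqrt((R_E*sin(el))^2 + 2*R_E*h + h^2)
d = -6371.0000*sin(0.8063421) + sqrt((6371.0000*0.7217602)^2 + 2*6371.0000*35284.102 + 35284.102^2)
d = 36822.7057 km

36822.7057 km


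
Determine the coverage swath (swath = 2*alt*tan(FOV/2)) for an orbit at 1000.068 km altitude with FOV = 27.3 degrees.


FOV = 27.3 deg = 0.4764749 rad
swath = 2 * alt * tan(FOV/2) = 2 * 1000.068 * tan(0.2382374)
swath = 2 * 1000.068 * 0.2428494
swath = 485.7318 km

485.7318 km


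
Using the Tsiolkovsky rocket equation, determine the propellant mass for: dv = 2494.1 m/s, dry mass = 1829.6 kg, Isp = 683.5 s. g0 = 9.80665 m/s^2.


ve = Isp * g0 = 683.5 * 9.80665 = 6702.845275 m/s
mass ratio = exp(dv/ve) = exp(2494.1/6702.845275) = 1.45077183
m_prop = m_dry * (mr - 1) = 1829.6 * (1.45077183 - 1)
m_prop = 824.7321 kg

824.7321 kg


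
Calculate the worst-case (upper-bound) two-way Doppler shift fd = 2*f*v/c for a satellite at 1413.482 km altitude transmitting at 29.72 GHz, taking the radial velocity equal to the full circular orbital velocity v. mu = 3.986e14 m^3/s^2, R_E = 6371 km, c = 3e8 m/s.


r = 7.784482e+06 m
v = sqrt(mu/r) = 7155.7274 m/s (worst-case radial velocity)
f = 29.72 GHz = 2.972e+10 Hz
fd = 2*f*v/c = 2*2.972e+10*7155.7274/3.0e+08
fd = 1.4177881e+06 Hz

1.4178e+06 Hz


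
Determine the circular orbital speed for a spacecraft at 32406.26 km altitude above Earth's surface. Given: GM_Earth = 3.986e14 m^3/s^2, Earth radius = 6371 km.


r = R_E + alt = 6371.0 + 32406.26 = 38777.2600 km = 3.877726e+07 m
v = sqrt(mu/r) = sqrt(3.986e14 / 3.877726e+07) = 3206.1223 m/s = 3.2061 km/s

3.2061 km/s


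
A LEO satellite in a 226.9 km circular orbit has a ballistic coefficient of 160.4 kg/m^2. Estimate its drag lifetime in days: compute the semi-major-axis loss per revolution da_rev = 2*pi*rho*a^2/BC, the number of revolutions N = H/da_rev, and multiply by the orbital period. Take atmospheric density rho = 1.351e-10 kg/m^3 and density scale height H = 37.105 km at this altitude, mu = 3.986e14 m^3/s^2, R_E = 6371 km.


a = R_E + alt = 6597.9000 km = 6.5979e+06 m
da_rev = 2*pi*rho*a^2/BC = 2*pi*1.351e-10*(6.5979e+06)^2/160.4 = 230.378694 m per revolution
N = H/da_rev = 37105.0000 m / 230.378694 m = 161.0609 revolutions
P = 2*pi*sqrt(a^3/mu) = 5333.5923 s
lifetime = N*P = 161.0609 * 5333.5923 = 859033.1810 s = 9.9425 days

9.9425 days


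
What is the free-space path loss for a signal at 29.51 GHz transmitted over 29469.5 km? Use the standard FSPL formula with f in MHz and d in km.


f = 29.51 GHz = 29510.0000 MHz
d = 29469.5 km
FSPL = 32.44 + 20*log10(29510.0000) + 20*log10(29469.5)
FSPL = 32.44 + 89.3994 + 89.3875
FSPL = 211.2268 dB

211.2268 dB


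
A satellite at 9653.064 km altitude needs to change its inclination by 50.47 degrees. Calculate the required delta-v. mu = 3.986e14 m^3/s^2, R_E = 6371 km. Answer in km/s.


r = 16024.0640 km = 1.6024064e+07 m
V = sqrt(mu/r) = 4987.4931 m/s
di = 50.47 deg = 0.8808677 rad
dV = 2*V*sin(di/2) = 2*4987.4931*sin(0.4404338)
dV = 4252.6553 m/s = 4.2527 km/s

4.2527 km/s


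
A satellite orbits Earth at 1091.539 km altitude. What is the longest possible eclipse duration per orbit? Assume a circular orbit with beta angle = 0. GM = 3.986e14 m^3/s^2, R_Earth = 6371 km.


r = 7462.5390 km
T = 106.9276 min
Eclipse fraction = arcsin(R_E/r)/pi = arcsin(6371.0000/7462.5390)/pi
= arcsin(0.8537309)/pi = 0.3256656
Eclipse duration = 0.3256656 * 106.9276 = 34.8226 min

34.8226 minutes


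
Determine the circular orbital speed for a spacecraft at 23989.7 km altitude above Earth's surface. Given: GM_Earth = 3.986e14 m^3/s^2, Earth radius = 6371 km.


r = R_E + alt = 6371.0 + 23989.7 = 30360.7000 km = 3.03607e+07 m
v = sqrt(mu/r) = sqrt(3.986e14 / 3.03607e+07) = 3623.3706 m/s = 3.6234 km/s

3.6234 km/s


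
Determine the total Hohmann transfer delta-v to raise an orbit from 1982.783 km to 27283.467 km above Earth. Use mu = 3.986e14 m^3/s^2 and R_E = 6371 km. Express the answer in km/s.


r1 = 8353.7830 km = 8.353783e+06 m
r2 = 33654.4670 km = 3.3654467e+07 m
dv1 = sqrt(mu/r1)*(sqrt(2*r2/(r1+r2)) - 1) = 1836.1195 m/s
dv2 = sqrt(mu/r2)*(1 - sqrt(2*r1/(r1+r2))) = 1271.1121 m/s
total dv = |dv1| + |dv2| = 1836.1195 + 1271.1121 = 3107.2316 m/s = 3.1072 km/s

3.1072 km/s


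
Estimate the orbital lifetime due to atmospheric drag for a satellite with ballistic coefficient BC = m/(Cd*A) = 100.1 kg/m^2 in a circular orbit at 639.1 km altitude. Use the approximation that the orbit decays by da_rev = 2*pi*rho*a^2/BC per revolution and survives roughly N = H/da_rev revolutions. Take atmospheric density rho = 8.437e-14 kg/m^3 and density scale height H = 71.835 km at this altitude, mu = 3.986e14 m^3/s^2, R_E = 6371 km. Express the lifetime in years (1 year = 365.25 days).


a = R_E + alt = 7010.1000 km = 7.0101e+06 m
da_rev = 2*pi*rho*a^2/BC = 2*pi*8.437e-14*(7.0101e+06)^2/100.1 = 0.260244923 m per revolution
N = H/da_rev = 71835.0000 m / 0.260244923 m = 276028.4391 revolutions
P = 2*pi*sqrt(a^3/mu) = 5841.1390 s
lifetime = N*P = 276028.4391 * 5841.1390 = 1.6123205e+09 s = 18661.1167 days
years = 18661.1167 / 365.25 = 51.0914 years

51.0914 years


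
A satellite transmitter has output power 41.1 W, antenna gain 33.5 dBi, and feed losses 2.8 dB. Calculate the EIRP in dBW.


Pt = 41.1 W = 16.1384 dBW
EIRP = Pt_dBW + Gt - losses = 16.1384 + 33.5 - 2.8 = 46.8384 dBW

46.8384 dBW


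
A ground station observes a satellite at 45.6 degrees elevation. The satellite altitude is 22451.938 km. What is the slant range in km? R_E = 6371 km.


h = 22451.938 km, el = 45.6 deg
d = -R_E*sin(el) + sqrt((R_E*sin(el))^2 + 2*R_E*h + h^2)
d = -6371.0000*sin(0.7958701) + sqrt((6371.0000*0.7144727)^2 + 2*6371.0000*22451.938 + 22451.938^2)
d = 23924.2593 km

23924.2593 km


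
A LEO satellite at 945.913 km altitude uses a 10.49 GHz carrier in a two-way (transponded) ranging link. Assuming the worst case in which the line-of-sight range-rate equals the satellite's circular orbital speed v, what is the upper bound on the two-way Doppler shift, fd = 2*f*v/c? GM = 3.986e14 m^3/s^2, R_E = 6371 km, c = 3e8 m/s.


r = 7.316913e+06 m
v = sqrt(mu/r) = 7380.8215 m/s (worst-case radial velocity)
f = 10.49 GHz = 1.049e+10 Hz
fd = 2*f*v/c = 2*1.049e+10*7380.8215/3.0e+08
fd = 516165.4493 Hz

516165.4493 Hz


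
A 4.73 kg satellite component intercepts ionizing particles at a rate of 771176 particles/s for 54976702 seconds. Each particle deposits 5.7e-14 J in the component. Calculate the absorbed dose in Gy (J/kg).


Total energy deposited = rate * time * E_per
  = 771176 * 54976702 * 5.7e-14 = 2.4166 J
Dose = E_total / mass = 2.4166 / 4.73
Dose = 0.5109118 Gy

0.5109 Gy


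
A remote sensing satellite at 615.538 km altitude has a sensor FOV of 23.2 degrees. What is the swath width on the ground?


FOV = 23.2 deg = 0.4049164 rad
swath = 2 * alt * tan(FOV/2) = 2 * 615.538 * tan(0.2024582)
swath = 2 * 615.538 * 0.2052705
swath = 252.7036 km

252.7036 km


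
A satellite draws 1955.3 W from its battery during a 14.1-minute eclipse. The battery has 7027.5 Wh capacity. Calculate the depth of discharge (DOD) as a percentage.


E_used = P * t / 60 = 1955.3 * 14.1 / 60 = 459.4955 Wh
DOD = E_used / E_total * 100 = 459.4955 / 7027.5 * 100
DOD = 6.5385 %

6.5385 %


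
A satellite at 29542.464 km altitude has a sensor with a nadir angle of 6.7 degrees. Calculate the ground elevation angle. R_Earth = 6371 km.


r = R_E + alt = 35913.4640 km
Law of sines in the satellite / Earth-center / ground-point triangle:
  sin(nadir)/R_E = sin(90 + el)/r  =>  cos(el) = (r/R_E)*sin(nadir)
cos(el) = (35913.4640 / 6371.0000) * sin(6.7 deg) = 0.6576755
el = arccos(0.6576755) = 48.8772 deg
(Earth-central angle = 90 - nadir - el = 34.4228 deg)

48.8772 degrees


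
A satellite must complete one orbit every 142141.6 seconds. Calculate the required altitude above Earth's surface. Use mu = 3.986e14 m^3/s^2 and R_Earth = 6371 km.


T = 142141.6 s
r = (mu*T^2/(4*pi^2))^(1/3) = (3.986e14 * 142141.6^2 / (4*pi^2))^(1/3)
r = 5.8867192e+07 m = 58867.1918 km
alt = r - R_E = 58867.1918 - 6371 = 52496.1918 km

52496.1918 km


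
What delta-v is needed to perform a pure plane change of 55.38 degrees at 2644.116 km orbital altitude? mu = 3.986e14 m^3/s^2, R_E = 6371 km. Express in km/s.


r = 9015.1160 km = 9.015116e+06 m
V = sqrt(mu/r) = 6649.4081 m/s
di = 55.38 deg = 0.9665633 rad
dV = 2*V*sin(di/2) = 2*6649.4081*sin(0.4832817)
dV = 6179.7938 m/s = 6.1798 km/s

6.1798 km/s


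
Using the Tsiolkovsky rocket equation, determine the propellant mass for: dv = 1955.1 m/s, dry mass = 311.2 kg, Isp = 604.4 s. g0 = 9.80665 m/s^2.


ve = Isp * g0 = 604.4 * 9.80665 = 5927.139260 m/s
mass ratio = exp(dv/ve) = exp(1955.1/5927.139260) = 1.39076727
m_prop = m_dry * (mr - 1) = 311.2 * (1.39076727 - 1)
m_prop = 121.6068 kg

121.6068 kg


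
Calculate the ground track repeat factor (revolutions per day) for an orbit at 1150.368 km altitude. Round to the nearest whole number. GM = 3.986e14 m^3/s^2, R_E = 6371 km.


r = 7.521368e+06 m
T = 2*pi*sqrt(r^3/mu) = 6491.6707 s = 108.1945 min
revs/day = 1440 / 108.1945 = 13.3094
Rounded: 13 revolutions per day

13 revolutions per day


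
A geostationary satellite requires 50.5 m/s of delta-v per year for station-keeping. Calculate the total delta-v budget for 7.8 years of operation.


dV = rate * years = 50.5 * 7.8
dV = 393.9000 m/s

393.9000 m/s


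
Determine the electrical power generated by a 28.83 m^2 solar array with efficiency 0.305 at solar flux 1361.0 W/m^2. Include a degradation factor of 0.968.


P = area * eta * S * degradation
P = 28.83 * 0.305 * 1361.0 * 0.968
P = 11584.5179 W

11584.5179 W


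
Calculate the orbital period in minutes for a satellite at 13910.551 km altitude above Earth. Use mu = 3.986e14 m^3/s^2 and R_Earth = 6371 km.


r = 20281.5510 km = 2.0281551e+07 m
T = 2*pi*sqrt(r^3/mu) = 2*pi*sqrt(8.3426398e+21 / 3.986e14)
T = 28745.0433 s = 479.0841 min

479.0841 minutes


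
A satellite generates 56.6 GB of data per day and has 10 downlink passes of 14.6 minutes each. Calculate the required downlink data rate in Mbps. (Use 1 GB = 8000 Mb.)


total contact time = 10 * 14.6 * 60 = 8760.0000 s
data = 56.6 GB = 452800.0000 Mb
rate = 452800.0000 / 8760.0000 = 51.6895 Mbps

51.6895 Mbps


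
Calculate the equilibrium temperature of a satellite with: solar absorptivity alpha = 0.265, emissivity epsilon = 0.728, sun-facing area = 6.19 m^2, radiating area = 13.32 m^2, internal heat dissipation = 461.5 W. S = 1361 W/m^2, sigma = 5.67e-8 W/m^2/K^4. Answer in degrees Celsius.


Numerator = alpha*S*A_sun + Q_int = 0.265*1361*6.19 + 461.5 = 2694.0164 W
Denominator = eps*sigma*A_rad = 0.728*5.67e-8*13.32 = 5.4981763e-07 W/K^4
T^4 = 4.8998362e+09 K^4
T = 264.5729 K = -8.5771 C

-8.5771 degrees Celsius


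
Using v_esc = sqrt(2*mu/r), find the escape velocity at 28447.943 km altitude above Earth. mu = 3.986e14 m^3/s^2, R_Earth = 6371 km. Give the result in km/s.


r = 6371.0 + 28447.943 = 34818.9430 km = 3.4818943e+07 m
v_esc = sqrt(2*mu/r) = sqrt(2*3.986e14 / 3.4818943e+07)
v_esc = 4784.9329 m/s = 4.7849 km/s

4.7849 km/s


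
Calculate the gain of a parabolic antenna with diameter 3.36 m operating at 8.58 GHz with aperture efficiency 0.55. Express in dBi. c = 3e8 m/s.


lambda = c/f = 3e8 / 8.58e+09 = 0.03496503 m
G = eta*(pi*D/lambda)^2 = 0.55*(pi*3.36/0.03496503)^2
G = 50127.1549 (linear)
G = 10*log10(50127.1549) = 47.0007 dBi

47.0007 dBi


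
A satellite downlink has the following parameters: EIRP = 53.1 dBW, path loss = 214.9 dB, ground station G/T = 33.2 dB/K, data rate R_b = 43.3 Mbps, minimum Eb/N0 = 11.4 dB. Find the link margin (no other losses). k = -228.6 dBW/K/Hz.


C/N0 = EIRP - FSPL + G/T - k = 53.1 - 214.9 + 33.2 - (-228.6)
C/N0 = 100.0000 dB-Hz
R_b = 43.3 Mbps = 4.33e+07 bps -> 10*log10(R_b) = 76.3649 dB-Hz
Eb/N0 = C/N0 - 10*log10(R_b) = 100.0000 - 76.3649 = 23.6351 dB
Margin = Eb/N0 - Eb/N0_req = 23.6351 - 11.4 = 12.2351 dB (link closes)

12.2351 dB


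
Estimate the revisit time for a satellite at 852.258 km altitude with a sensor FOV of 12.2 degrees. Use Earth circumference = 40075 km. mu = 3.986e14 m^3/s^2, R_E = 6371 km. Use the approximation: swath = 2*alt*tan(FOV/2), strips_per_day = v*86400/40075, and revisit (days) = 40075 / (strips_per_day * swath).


swath = 2*852.258*tan(0.1064651) = 182.1602 km
v = sqrt(mu/r) = 7428.5163 m/s = 7.4285 km/s
strips/day = v*86400/40075 = 7.4285*86400/40075 = 16.0156
coverage/day = strips * swath = 16.0156 * 182.1602 = 2917.3989 km
revisit = 40075 / 2917.3989 = 13.7366 days

13.7366 days


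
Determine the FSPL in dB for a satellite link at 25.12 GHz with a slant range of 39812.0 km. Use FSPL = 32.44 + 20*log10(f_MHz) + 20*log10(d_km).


f = 25.12 GHz = 25120.0000 MHz
d = 39812.0 km
FSPL = 32.44 + 20*log10(25120.0000) + 20*log10(39812.0)
FSPL = 32.44 + 88.0004 + 92.0003
FSPL = 212.4407 dB

212.4407 dB


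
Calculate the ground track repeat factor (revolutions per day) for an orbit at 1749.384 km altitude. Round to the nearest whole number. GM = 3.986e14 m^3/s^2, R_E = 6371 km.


r = 8.120384e+06 m
T = 2*pi*sqrt(r^3/mu) = 7282.4259 s = 121.3738 min
revs/day = 1440 / 121.3738 = 11.8642
Rounded: 12 revolutions per day

12 revolutions per day


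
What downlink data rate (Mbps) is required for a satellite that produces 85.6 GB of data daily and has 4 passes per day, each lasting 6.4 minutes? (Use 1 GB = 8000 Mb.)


total contact time = 4 * 6.4 * 60 = 1536.0000 s
data = 85.6 GB = 684800.0000 Mb
rate = 684800.0000 / 1536.0000 = 445.8333 Mbps

445.8333 Mbps


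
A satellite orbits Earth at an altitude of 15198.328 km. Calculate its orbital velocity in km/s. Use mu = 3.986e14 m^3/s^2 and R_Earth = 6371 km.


r = R_E + alt = 6371.0 + 15198.328 = 21569.3280 km = 2.1569328e+07 m
v = sqrt(mu/r) = sqrt(3.986e14 / 2.1569328e+07) = 4298.8307 m/s = 4.2988 km/s

4.2988 km/s


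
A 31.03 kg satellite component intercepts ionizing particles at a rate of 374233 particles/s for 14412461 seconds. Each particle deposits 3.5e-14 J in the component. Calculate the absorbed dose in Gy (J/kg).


Total energy deposited = rate * time * E_per
  = 374233 * 14412461 * 3.5e-14 = 0.1887766 J
Dose = E_total / mass = 0.1887766 / 31.03
Dose = 0.006083682 Gy

0.0061 Gy


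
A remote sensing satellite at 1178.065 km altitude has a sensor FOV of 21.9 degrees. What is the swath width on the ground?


FOV = 21.9 deg = 0.3822271 rad
swath = 2 * alt * tan(FOV/2) = 2 * 1178.065 * tan(0.1911136)
swath = 2 * 1178.065 * 0.1934748
swath = 455.8518 km

455.8518 km


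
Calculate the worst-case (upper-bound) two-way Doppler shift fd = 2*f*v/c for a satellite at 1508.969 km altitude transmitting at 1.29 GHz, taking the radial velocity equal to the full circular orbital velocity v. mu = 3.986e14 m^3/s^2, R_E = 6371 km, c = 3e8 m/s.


r = 7.879969e+06 m
v = sqrt(mu/r) = 7112.2398 m/s (worst-case radial velocity)
f = 1.29 GHz = 1.29e+09 Hz
fd = 2*f*v/c = 2*1.29e+09*7112.2398/3.0e+08
fd = 61165.2625 Hz

61165.2625 Hz


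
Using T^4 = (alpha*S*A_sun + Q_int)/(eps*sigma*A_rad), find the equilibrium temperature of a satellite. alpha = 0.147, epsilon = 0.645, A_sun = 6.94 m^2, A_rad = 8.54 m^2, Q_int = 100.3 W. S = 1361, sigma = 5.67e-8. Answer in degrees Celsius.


Numerator = alpha*S*A_sun + Q_int = 0.147*1361*6.94 + 100.3 = 1488.7650 W
Denominator = eps*sigma*A_rad = 0.645*5.67e-8*8.54 = 3.1232061e-07 W/K^4
T^4 = 4.7667843e+09 K^4
T = 262.7583 K = -10.3917 C

-10.3917 degrees Celsius


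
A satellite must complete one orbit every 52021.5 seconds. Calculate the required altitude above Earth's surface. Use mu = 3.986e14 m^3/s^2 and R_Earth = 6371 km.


T = 52021.5 s
r = (mu*T^2/(4*pi^2))^(1/3) = (3.986e14 * 52021.5^2 / (4*pi^2))^(1/3)
r = 3.0119501e+07 m = 30119.5006 km
alt = r - R_E = 30119.5006 - 6371 = 23748.5006 km

23748.5006 km


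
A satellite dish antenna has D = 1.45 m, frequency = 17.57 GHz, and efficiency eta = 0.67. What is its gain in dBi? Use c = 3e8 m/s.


lambda = c/f = 3e8 / 1.757e+10 = 0.01707456 m
G = eta*(pi*D/lambda)^2 = 0.67*(pi*1.45/0.01707456)^2
G = 47688.2698 (linear)
G = 10*log10(47688.2698) = 46.7841 dBi

46.7841 dBi


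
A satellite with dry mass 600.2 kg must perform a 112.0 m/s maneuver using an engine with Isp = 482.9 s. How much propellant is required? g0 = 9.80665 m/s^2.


ve = Isp * g0 = 482.9 * 9.80665 = 4735.631285 m/s
mass ratio = exp(dv/ve) = exp(112.0/4735.631285) = 1.02393238
m_prop = m_dry * (mr - 1) = 600.2 * (1.02393238 - 1)
m_prop = 14.3642 kg

14.3642 kg


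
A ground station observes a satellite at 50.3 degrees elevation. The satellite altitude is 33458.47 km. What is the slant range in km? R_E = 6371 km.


h = 33458.47 km, el = 50.3 deg
d = -R_E*sin(el) + sqrt((R_E*sin(el))^2 + 2*R_E*h + h^2)
d = -6371.0000*sin(0.8779006) + sqrt((6371.0000*0.7693996)^2 + 2*6371.0000*33458.47 + 33458.47^2)
d = 34719.1741 km

34719.1741 km


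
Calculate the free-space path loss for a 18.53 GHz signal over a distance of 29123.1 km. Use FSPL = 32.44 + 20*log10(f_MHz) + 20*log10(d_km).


f = 18.53 GHz = 18530.0000 MHz
d = 29123.1 km
FSPL = 32.44 + 20*log10(18530.0000) + 20*log10(29123.1)
FSPL = 32.44 + 85.3575 + 89.2848
FSPL = 207.0823 dB

207.0823 dB


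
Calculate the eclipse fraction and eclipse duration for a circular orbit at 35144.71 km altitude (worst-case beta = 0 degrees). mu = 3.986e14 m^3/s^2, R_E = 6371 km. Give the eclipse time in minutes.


r = 41515.7100 km
T = 1403.0679 min
Eclipse fraction = arcsin(R_E/r)/pi = arcsin(6371.0000/41515.7100)/pi
= arcsin(0.15346)/pi = 0.04904162
Eclipse duration = 0.04904162 * 1403.0679 = 68.8087 min

68.8087 minutes


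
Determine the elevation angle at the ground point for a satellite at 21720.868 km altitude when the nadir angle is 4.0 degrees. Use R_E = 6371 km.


r = R_E + alt = 28091.8680 km
Law of sines in the satellite / Earth-center / ground-point triangle:
  sin(nadir)/R_E = sin(90 + el)/r  =>  cos(el) = (r/R_E)*sin(nadir)
cos(el) = (28091.8680 / 6371.0000) * sin(4.0 deg) = 0.3075796
el = arccos(0.3075796) = 72.0866 deg
(Earth-central angle = 90 - nadir - el = 13.9134 deg)

72.0866 degrees


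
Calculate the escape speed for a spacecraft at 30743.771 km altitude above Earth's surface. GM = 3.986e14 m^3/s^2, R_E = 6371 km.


r = 6371.0 + 30743.771 = 37114.7710 km = 3.7114771e+07 m
v_esc = sqrt(2*mu/r) = sqrt(2*3.986e14 / 3.7114771e+07)
v_esc = 4634.5786 m/s = 4.6346 km/s

4.6346 km/s


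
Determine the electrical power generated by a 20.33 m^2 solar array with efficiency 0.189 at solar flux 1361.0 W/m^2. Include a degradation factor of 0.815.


P = area * eta * S * degradation
P = 20.33 * 0.189 * 1361.0 * 0.815
P = 4262.0144 W

4262.0144 W


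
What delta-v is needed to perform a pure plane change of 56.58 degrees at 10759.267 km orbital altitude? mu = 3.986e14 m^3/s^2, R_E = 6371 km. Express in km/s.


r = 17130.2670 km = 1.7130267e+07 m
V = sqrt(mu/r) = 4823.7699 m/s
di = 56.58 deg = 0.9875073 rad
dV = 2*V*sin(di/2) = 2*4823.7699*sin(0.4937536)
dV = 4572.3022 m/s = 4.5723 km/s

4.5723 km/s
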